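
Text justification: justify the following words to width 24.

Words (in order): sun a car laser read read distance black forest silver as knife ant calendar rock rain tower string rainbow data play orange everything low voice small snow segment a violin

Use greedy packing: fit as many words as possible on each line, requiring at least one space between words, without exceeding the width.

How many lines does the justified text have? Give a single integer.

Line 1: ['sun', 'a', 'car', 'laser', 'read'] (min_width=20, slack=4)
Line 2: ['read', 'distance', 'black'] (min_width=19, slack=5)
Line 3: ['forest', 'silver', 'as', 'knife'] (min_width=22, slack=2)
Line 4: ['ant', 'calendar', 'rock', 'rain'] (min_width=22, slack=2)
Line 5: ['tower', 'string', 'rainbow'] (min_width=20, slack=4)
Line 6: ['data', 'play', 'orange'] (min_width=16, slack=8)
Line 7: ['everything', 'low', 'voice'] (min_width=20, slack=4)
Line 8: ['small', 'snow', 'segment', 'a'] (min_width=20, slack=4)
Line 9: ['violin'] (min_width=6, slack=18)
Total lines: 9

Answer: 9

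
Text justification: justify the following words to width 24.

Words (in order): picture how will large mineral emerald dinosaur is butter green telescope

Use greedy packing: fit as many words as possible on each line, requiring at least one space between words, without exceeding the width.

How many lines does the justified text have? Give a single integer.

Line 1: ['picture', 'how', 'will', 'large'] (min_width=22, slack=2)
Line 2: ['mineral', 'emerald', 'dinosaur'] (min_width=24, slack=0)
Line 3: ['is', 'butter', 'green'] (min_width=15, slack=9)
Line 4: ['telescope'] (min_width=9, slack=15)
Total lines: 4

Answer: 4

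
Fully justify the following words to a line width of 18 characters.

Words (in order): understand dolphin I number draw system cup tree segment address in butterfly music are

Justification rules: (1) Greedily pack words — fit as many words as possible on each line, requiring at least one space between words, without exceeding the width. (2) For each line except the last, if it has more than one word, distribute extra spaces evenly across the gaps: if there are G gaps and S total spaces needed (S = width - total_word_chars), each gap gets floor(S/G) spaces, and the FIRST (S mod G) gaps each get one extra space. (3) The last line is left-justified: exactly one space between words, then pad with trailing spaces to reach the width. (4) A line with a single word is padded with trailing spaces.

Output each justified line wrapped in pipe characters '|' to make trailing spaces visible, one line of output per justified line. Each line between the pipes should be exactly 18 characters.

Answer: |understand dolphin|
|I    number   draw|
|system   cup  tree|
|segment address in|
|butterfly    music|
|are               |

Derivation:
Line 1: ['understand', 'dolphin'] (min_width=18, slack=0)
Line 2: ['I', 'number', 'draw'] (min_width=13, slack=5)
Line 3: ['system', 'cup', 'tree'] (min_width=15, slack=3)
Line 4: ['segment', 'address', 'in'] (min_width=18, slack=0)
Line 5: ['butterfly', 'music'] (min_width=15, slack=3)
Line 6: ['are'] (min_width=3, slack=15)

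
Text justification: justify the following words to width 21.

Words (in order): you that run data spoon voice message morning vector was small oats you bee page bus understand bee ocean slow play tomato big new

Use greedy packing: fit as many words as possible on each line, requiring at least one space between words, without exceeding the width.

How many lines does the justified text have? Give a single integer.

Answer: 7

Derivation:
Line 1: ['you', 'that', 'run', 'data'] (min_width=17, slack=4)
Line 2: ['spoon', 'voice', 'message'] (min_width=19, slack=2)
Line 3: ['morning', 'vector', 'was'] (min_width=18, slack=3)
Line 4: ['small', 'oats', 'you', 'bee'] (min_width=18, slack=3)
Line 5: ['page', 'bus', 'understand'] (min_width=19, slack=2)
Line 6: ['bee', 'ocean', 'slow', 'play'] (min_width=19, slack=2)
Line 7: ['tomato', 'big', 'new'] (min_width=14, slack=7)
Total lines: 7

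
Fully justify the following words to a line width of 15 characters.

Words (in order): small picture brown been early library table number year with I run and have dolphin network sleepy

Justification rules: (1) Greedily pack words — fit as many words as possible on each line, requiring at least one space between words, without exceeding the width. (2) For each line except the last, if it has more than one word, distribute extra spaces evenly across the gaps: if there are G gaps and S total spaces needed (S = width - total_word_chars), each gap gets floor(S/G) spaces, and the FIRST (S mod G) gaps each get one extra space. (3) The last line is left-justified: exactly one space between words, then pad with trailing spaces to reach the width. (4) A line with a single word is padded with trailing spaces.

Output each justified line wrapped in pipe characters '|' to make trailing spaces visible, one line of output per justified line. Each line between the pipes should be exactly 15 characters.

Line 1: ['small', 'picture'] (min_width=13, slack=2)
Line 2: ['brown', 'been'] (min_width=10, slack=5)
Line 3: ['early', 'library'] (min_width=13, slack=2)
Line 4: ['table', 'number'] (min_width=12, slack=3)
Line 5: ['year', 'with', 'I', 'run'] (min_width=15, slack=0)
Line 6: ['and', 'have'] (min_width=8, slack=7)
Line 7: ['dolphin', 'network'] (min_width=15, slack=0)
Line 8: ['sleepy'] (min_width=6, slack=9)

Answer: |small   picture|
|brown      been|
|early   library|
|table    number|
|year with I run|
|and        have|
|dolphin network|
|sleepy         |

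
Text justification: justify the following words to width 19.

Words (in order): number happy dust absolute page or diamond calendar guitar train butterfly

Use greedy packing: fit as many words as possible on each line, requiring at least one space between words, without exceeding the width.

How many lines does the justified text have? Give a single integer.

Answer: 5

Derivation:
Line 1: ['number', 'happy', 'dust'] (min_width=17, slack=2)
Line 2: ['absolute', 'page', 'or'] (min_width=16, slack=3)
Line 3: ['diamond', 'calendar'] (min_width=16, slack=3)
Line 4: ['guitar', 'train'] (min_width=12, slack=7)
Line 5: ['butterfly'] (min_width=9, slack=10)
Total lines: 5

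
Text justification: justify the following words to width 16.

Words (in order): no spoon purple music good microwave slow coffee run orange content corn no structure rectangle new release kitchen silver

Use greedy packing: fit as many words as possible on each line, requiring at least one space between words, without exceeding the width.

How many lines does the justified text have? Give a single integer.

Answer: 10

Derivation:
Line 1: ['no', 'spoon', 'purple'] (min_width=15, slack=1)
Line 2: ['music', 'good'] (min_width=10, slack=6)
Line 3: ['microwave', 'slow'] (min_width=14, slack=2)
Line 4: ['coffee', 'run'] (min_width=10, slack=6)
Line 5: ['orange', 'content'] (min_width=14, slack=2)
Line 6: ['corn', 'no'] (min_width=7, slack=9)
Line 7: ['structure'] (min_width=9, slack=7)
Line 8: ['rectangle', 'new'] (min_width=13, slack=3)
Line 9: ['release', 'kitchen'] (min_width=15, slack=1)
Line 10: ['silver'] (min_width=6, slack=10)
Total lines: 10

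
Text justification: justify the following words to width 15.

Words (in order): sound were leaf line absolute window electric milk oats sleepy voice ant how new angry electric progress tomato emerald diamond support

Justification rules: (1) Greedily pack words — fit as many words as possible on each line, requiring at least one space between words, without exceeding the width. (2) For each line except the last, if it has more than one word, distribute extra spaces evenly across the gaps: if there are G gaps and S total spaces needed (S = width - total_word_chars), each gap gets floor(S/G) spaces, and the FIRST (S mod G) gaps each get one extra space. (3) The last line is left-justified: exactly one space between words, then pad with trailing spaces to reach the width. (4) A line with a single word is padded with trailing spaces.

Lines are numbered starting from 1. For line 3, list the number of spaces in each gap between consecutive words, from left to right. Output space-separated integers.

Answer: 1

Derivation:
Line 1: ['sound', 'were', 'leaf'] (min_width=15, slack=0)
Line 2: ['line', 'absolute'] (min_width=13, slack=2)
Line 3: ['window', 'electric'] (min_width=15, slack=0)
Line 4: ['milk', 'oats'] (min_width=9, slack=6)
Line 5: ['sleepy', 'voice'] (min_width=12, slack=3)
Line 6: ['ant', 'how', 'new'] (min_width=11, slack=4)
Line 7: ['angry', 'electric'] (min_width=14, slack=1)
Line 8: ['progress', 'tomato'] (min_width=15, slack=0)
Line 9: ['emerald', 'diamond'] (min_width=15, slack=0)
Line 10: ['support'] (min_width=7, slack=8)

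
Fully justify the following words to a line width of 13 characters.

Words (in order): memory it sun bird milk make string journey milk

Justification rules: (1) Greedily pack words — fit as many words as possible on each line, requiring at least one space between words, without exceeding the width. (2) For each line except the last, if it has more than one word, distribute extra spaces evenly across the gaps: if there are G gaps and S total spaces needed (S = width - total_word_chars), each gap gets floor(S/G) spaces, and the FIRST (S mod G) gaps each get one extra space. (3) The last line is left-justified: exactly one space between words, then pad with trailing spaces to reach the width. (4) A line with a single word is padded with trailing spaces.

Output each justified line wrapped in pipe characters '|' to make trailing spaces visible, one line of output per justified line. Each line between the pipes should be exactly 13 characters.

Answer: |memory it sun|
|bird     milk|
|make   string|
|journey milk |

Derivation:
Line 1: ['memory', 'it', 'sun'] (min_width=13, slack=0)
Line 2: ['bird', 'milk'] (min_width=9, slack=4)
Line 3: ['make', 'string'] (min_width=11, slack=2)
Line 4: ['journey', 'milk'] (min_width=12, slack=1)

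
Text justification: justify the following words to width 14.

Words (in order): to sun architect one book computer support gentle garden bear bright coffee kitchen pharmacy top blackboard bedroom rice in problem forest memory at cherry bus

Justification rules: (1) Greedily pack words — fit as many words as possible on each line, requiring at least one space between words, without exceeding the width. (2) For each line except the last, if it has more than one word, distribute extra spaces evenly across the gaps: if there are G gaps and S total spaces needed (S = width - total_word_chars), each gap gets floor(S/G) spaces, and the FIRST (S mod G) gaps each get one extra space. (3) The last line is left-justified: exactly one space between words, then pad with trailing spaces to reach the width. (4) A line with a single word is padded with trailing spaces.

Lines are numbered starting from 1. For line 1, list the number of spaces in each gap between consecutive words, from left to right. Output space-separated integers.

Line 1: ['to', 'sun'] (min_width=6, slack=8)
Line 2: ['architect', 'one'] (min_width=13, slack=1)
Line 3: ['book', 'computer'] (min_width=13, slack=1)
Line 4: ['support', 'gentle'] (min_width=14, slack=0)
Line 5: ['garden', 'bear'] (min_width=11, slack=3)
Line 6: ['bright', 'coffee'] (min_width=13, slack=1)
Line 7: ['kitchen'] (min_width=7, slack=7)
Line 8: ['pharmacy', 'top'] (min_width=12, slack=2)
Line 9: ['blackboard'] (min_width=10, slack=4)
Line 10: ['bedroom', 'rice'] (min_width=12, slack=2)
Line 11: ['in', 'problem'] (min_width=10, slack=4)
Line 12: ['forest', 'memory'] (min_width=13, slack=1)
Line 13: ['at', 'cherry', 'bus'] (min_width=13, slack=1)

Answer: 9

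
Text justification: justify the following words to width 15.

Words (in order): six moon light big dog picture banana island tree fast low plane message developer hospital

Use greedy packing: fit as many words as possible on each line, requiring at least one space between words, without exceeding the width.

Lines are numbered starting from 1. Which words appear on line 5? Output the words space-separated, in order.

Answer: plane message

Derivation:
Line 1: ['six', 'moon', 'light'] (min_width=14, slack=1)
Line 2: ['big', 'dog', 'picture'] (min_width=15, slack=0)
Line 3: ['banana', 'island'] (min_width=13, slack=2)
Line 4: ['tree', 'fast', 'low'] (min_width=13, slack=2)
Line 5: ['plane', 'message'] (min_width=13, slack=2)
Line 6: ['developer'] (min_width=9, slack=6)
Line 7: ['hospital'] (min_width=8, slack=7)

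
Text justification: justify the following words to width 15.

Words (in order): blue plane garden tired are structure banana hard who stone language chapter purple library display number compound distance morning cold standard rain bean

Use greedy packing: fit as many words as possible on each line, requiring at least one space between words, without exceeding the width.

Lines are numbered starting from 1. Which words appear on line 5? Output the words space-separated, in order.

Line 1: ['blue', 'plane'] (min_width=10, slack=5)
Line 2: ['garden', 'tired'] (min_width=12, slack=3)
Line 3: ['are', 'structure'] (min_width=13, slack=2)
Line 4: ['banana', 'hard', 'who'] (min_width=15, slack=0)
Line 5: ['stone', 'language'] (min_width=14, slack=1)
Line 6: ['chapter', 'purple'] (min_width=14, slack=1)
Line 7: ['library', 'display'] (min_width=15, slack=0)
Line 8: ['number', 'compound'] (min_width=15, slack=0)
Line 9: ['distance'] (min_width=8, slack=7)
Line 10: ['morning', 'cold'] (min_width=12, slack=3)
Line 11: ['standard', 'rain'] (min_width=13, slack=2)
Line 12: ['bean'] (min_width=4, slack=11)

Answer: stone language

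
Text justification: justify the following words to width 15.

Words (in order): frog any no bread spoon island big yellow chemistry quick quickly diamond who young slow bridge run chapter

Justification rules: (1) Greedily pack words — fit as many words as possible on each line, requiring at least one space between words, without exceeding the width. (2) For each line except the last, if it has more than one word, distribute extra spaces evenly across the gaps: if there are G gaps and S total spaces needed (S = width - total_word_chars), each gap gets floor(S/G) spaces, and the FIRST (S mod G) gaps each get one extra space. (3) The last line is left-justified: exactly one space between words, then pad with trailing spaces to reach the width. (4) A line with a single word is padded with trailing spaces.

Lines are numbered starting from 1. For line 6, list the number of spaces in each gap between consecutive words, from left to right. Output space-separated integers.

Line 1: ['frog', 'any', 'no'] (min_width=11, slack=4)
Line 2: ['bread', 'spoon'] (min_width=11, slack=4)
Line 3: ['island', 'big'] (min_width=10, slack=5)
Line 4: ['yellow'] (min_width=6, slack=9)
Line 5: ['chemistry', 'quick'] (min_width=15, slack=0)
Line 6: ['quickly', 'diamond'] (min_width=15, slack=0)
Line 7: ['who', 'young', 'slow'] (min_width=14, slack=1)
Line 8: ['bridge', 'run'] (min_width=10, slack=5)
Line 9: ['chapter'] (min_width=7, slack=8)

Answer: 1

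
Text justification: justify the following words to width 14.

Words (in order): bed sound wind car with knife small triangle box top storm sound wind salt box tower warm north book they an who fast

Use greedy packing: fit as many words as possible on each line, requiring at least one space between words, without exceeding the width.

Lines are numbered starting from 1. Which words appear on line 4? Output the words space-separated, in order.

Answer: box top storm

Derivation:
Line 1: ['bed', 'sound', 'wind'] (min_width=14, slack=0)
Line 2: ['car', 'with', 'knife'] (min_width=14, slack=0)
Line 3: ['small', 'triangle'] (min_width=14, slack=0)
Line 4: ['box', 'top', 'storm'] (min_width=13, slack=1)
Line 5: ['sound', 'wind'] (min_width=10, slack=4)
Line 6: ['salt', 'box', 'tower'] (min_width=14, slack=0)
Line 7: ['warm', 'north'] (min_width=10, slack=4)
Line 8: ['book', 'they', 'an'] (min_width=12, slack=2)
Line 9: ['who', 'fast'] (min_width=8, slack=6)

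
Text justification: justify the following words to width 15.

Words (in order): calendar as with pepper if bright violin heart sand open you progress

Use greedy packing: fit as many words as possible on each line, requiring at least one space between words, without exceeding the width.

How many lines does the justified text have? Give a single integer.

Answer: 5

Derivation:
Line 1: ['calendar', 'as'] (min_width=11, slack=4)
Line 2: ['with', 'pepper', 'if'] (min_width=14, slack=1)
Line 3: ['bright', 'violin'] (min_width=13, slack=2)
Line 4: ['heart', 'sand', 'open'] (min_width=15, slack=0)
Line 5: ['you', 'progress'] (min_width=12, slack=3)
Total lines: 5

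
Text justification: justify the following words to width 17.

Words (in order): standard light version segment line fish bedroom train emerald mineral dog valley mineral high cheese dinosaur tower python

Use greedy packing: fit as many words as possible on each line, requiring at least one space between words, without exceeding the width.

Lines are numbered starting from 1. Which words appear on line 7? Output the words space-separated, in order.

Answer: high cheese

Derivation:
Line 1: ['standard', 'light'] (min_width=14, slack=3)
Line 2: ['version', 'segment'] (min_width=15, slack=2)
Line 3: ['line', 'fish', 'bedroom'] (min_width=17, slack=0)
Line 4: ['train', 'emerald'] (min_width=13, slack=4)
Line 5: ['mineral', 'dog'] (min_width=11, slack=6)
Line 6: ['valley', 'mineral'] (min_width=14, slack=3)
Line 7: ['high', 'cheese'] (min_width=11, slack=6)
Line 8: ['dinosaur', 'tower'] (min_width=14, slack=3)
Line 9: ['python'] (min_width=6, slack=11)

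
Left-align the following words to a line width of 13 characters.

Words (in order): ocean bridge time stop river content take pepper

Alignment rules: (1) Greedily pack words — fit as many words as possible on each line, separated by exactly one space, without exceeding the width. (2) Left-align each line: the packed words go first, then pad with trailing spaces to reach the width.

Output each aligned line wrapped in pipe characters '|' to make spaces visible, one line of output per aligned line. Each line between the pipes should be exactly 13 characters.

Answer: |ocean bridge |
|time stop    |
|river content|
|take pepper  |

Derivation:
Line 1: ['ocean', 'bridge'] (min_width=12, slack=1)
Line 2: ['time', 'stop'] (min_width=9, slack=4)
Line 3: ['river', 'content'] (min_width=13, slack=0)
Line 4: ['take', 'pepper'] (min_width=11, slack=2)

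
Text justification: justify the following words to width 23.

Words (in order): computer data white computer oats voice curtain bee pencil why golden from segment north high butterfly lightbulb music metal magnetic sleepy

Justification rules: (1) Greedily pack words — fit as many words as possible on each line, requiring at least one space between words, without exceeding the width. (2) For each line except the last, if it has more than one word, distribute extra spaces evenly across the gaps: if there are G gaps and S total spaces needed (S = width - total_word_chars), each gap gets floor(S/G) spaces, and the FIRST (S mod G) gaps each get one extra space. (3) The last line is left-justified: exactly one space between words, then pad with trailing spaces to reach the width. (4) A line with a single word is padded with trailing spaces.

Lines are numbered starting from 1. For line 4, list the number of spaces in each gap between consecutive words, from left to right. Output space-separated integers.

Answer: 3 3

Derivation:
Line 1: ['computer', 'data', 'white'] (min_width=19, slack=4)
Line 2: ['computer', 'oats', 'voice'] (min_width=19, slack=4)
Line 3: ['curtain', 'bee', 'pencil', 'why'] (min_width=22, slack=1)
Line 4: ['golden', 'from', 'segment'] (min_width=19, slack=4)
Line 5: ['north', 'high', 'butterfly'] (min_width=20, slack=3)
Line 6: ['lightbulb', 'music', 'metal'] (min_width=21, slack=2)
Line 7: ['magnetic', 'sleepy'] (min_width=15, slack=8)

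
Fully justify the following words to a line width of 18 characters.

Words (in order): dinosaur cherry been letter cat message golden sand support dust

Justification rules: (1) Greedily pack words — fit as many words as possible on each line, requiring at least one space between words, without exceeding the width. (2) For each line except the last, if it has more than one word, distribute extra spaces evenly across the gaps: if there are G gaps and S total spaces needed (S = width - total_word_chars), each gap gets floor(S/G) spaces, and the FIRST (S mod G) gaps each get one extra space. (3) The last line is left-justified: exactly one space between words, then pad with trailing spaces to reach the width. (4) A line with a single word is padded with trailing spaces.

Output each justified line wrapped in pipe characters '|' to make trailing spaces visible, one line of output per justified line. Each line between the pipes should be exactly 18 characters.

Line 1: ['dinosaur', 'cherry'] (min_width=15, slack=3)
Line 2: ['been', 'letter', 'cat'] (min_width=15, slack=3)
Line 3: ['message', 'golden'] (min_width=14, slack=4)
Line 4: ['sand', 'support', 'dust'] (min_width=17, slack=1)

Answer: |dinosaur    cherry|
|been   letter  cat|
|message     golden|
|sand support dust |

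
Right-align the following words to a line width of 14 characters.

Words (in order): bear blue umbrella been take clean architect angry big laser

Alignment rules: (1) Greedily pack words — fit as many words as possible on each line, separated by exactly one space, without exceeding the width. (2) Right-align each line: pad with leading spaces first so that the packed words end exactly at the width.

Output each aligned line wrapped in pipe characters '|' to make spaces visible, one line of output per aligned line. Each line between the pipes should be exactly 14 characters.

Answer: |     bear blue|
| umbrella been|
|    take clean|
|     architect|
|     angry big|
|         laser|

Derivation:
Line 1: ['bear', 'blue'] (min_width=9, slack=5)
Line 2: ['umbrella', 'been'] (min_width=13, slack=1)
Line 3: ['take', 'clean'] (min_width=10, slack=4)
Line 4: ['architect'] (min_width=9, slack=5)
Line 5: ['angry', 'big'] (min_width=9, slack=5)
Line 6: ['laser'] (min_width=5, slack=9)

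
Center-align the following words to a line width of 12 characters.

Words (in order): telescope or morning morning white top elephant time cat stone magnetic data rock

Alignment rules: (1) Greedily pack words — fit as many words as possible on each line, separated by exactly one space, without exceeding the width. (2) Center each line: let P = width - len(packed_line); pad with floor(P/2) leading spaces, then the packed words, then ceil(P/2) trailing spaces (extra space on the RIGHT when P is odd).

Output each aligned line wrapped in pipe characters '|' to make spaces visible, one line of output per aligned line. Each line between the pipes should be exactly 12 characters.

Line 1: ['telescope', 'or'] (min_width=12, slack=0)
Line 2: ['morning'] (min_width=7, slack=5)
Line 3: ['morning'] (min_width=7, slack=5)
Line 4: ['white', 'top'] (min_width=9, slack=3)
Line 5: ['elephant'] (min_width=8, slack=4)
Line 6: ['time', 'cat'] (min_width=8, slack=4)
Line 7: ['stone'] (min_width=5, slack=7)
Line 8: ['magnetic'] (min_width=8, slack=4)
Line 9: ['data', 'rock'] (min_width=9, slack=3)

Answer: |telescope or|
|  morning   |
|  morning   |
| white top  |
|  elephant  |
|  time cat  |
|   stone    |
|  magnetic  |
| data rock  |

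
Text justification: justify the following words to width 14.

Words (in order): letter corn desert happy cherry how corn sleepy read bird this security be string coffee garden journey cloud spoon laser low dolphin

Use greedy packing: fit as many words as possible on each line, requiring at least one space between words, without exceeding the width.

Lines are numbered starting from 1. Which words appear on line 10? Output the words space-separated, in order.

Answer: laser low

Derivation:
Line 1: ['letter', 'corn'] (min_width=11, slack=3)
Line 2: ['desert', 'happy'] (min_width=12, slack=2)
Line 3: ['cherry', 'how'] (min_width=10, slack=4)
Line 4: ['corn', 'sleepy'] (min_width=11, slack=3)
Line 5: ['read', 'bird', 'this'] (min_width=14, slack=0)
Line 6: ['security', 'be'] (min_width=11, slack=3)
Line 7: ['string', 'coffee'] (min_width=13, slack=1)
Line 8: ['garden', 'journey'] (min_width=14, slack=0)
Line 9: ['cloud', 'spoon'] (min_width=11, slack=3)
Line 10: ['laser', 'low'] (min_width=9, slack=5)
Line 11: ['dolphin'] (min_width=7, slack=7)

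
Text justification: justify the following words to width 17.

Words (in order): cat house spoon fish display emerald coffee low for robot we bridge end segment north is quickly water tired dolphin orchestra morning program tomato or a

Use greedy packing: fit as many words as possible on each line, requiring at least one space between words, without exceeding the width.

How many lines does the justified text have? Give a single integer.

Line 1: ['cat', 'house', 'spoon'] (min_width=15, slack=2)
Line 2: ['fish', 'display'] (min_width=12, slack=5)
Line 3: ['emerald', 'coffee'] (min_width=14, slack=3)
Line 4: ['low', 'for', 'robot', 'we'] (min_width=16, slack=1)
Line 5: ['bridge', 'end'] (min_width=10, slack=7)
Line 6: ['segment', 'north', 'is'] (min_width=16, slack=1)
Line 7: ['quickly', 'water'] (min_width=13, slack=4)
Line 8: ['tired', 'dolphin'] (min_width=13, slack=4)
Line 9: ['orchestra', 'morning'] (min_width=17, slack=0)
Line 10: ['program', 'tomato', 'or'] (min_width=17, slack=0)
Line 11: ['a'] (min_width=1, slack=16)
Total lines: 11

Answer: 11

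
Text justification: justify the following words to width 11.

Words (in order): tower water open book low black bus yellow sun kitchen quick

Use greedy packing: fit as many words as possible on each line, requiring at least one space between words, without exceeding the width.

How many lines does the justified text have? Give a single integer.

Line 1: ['tower', 'water'] (min_width=11, slack=0)
Line 2: ['open', 'book'] (min_width=9, slack=2)
Line 3: ['low', 'black'] (min_width=9, slack=2)
Line 4: ['bus', 'yellow'] (min_width=10, slack=1)
Line 5: ['sun', 'kitchen'] (min_width=11, slack=0)
Line 6: ['quick'] (min_width=5, slack=6)
Total lines: 6

Answer: 6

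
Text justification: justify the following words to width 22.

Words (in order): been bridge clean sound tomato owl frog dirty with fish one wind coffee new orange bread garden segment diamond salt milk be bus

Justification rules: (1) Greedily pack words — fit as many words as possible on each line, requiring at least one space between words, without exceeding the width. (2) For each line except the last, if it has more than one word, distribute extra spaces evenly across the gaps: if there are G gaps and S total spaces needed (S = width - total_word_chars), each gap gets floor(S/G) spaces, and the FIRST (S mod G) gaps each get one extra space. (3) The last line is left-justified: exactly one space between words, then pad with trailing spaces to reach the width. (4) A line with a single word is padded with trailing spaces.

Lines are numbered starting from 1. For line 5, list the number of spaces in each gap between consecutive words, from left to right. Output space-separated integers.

Answer: 2 2

Derivation:
Line 1: ['been', 'bridge', 'clean'] (min_width=17, slack=5)
Line 2: ['sound', 'tomato', 'owl', 'frog'] (min_width=21, slack=1)
Line 3: ['dirty', 'with', 'fish', 'one'] (min_width=19, slack=3)
Line 4: ['wind', 'coffee', 'new', 'orange'] (min_width=22, slack=0)
Line 5: ['bread', 'garden', 'segment'] (min_width=20, slack=2)
Line 6: ['diamond', 'salt', 'milk', 'be'] (min_width=20, slack=2)
Line 7: ['bus'] (min_width=3, slack=19)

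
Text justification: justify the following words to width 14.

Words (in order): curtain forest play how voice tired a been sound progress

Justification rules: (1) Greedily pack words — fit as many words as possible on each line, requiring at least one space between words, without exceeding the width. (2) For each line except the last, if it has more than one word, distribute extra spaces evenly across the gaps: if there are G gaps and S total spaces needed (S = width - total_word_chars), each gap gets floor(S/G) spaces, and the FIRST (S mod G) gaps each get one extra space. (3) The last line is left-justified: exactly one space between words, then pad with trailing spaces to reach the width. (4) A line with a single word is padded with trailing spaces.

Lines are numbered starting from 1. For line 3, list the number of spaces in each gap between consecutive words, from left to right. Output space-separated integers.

Answer: 2 2

Derivation:
Line 1: ['curtain', 'forest'] (min_width=14, slack=0)
Line 2: ['play', 'how', 'voice'] (min_width=14, slack=0)
Line 3: ['tired', 'a', 'been'] (min_width=12, slack=2)
Line 4: ['sound', 'progress'] (min_width=14, slack=0)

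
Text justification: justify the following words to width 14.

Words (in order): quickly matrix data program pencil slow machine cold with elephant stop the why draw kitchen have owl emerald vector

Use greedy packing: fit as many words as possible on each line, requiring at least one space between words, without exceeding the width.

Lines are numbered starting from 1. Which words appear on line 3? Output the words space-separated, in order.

Answer: pencil slow

Derivation:
Line 1: ['quickly', 'matrix'] (min_width=14, slack=0)
Line 2: ['data', 'program'] (min_width=12, slack=2)
Line 3: ['pencil', 'slow'] (min_width=11, slack=3)
Line 4: ['machine', 'cold'] (min_width=12, slack=2)
Line 5: ['with', 'elephant'] (min_width=13, slack=1)
Line 6: ['stop', 'the', 'why'] (min_width=12, slack=2)
Line 7: ['draw', 'kitchen'] (min_width=12, slack=2)
Line 8: ['have', 'owl'] (min_width=8, slack=6)
Line 9: ['emerald', 'vector'] (min_width=14, slack=0)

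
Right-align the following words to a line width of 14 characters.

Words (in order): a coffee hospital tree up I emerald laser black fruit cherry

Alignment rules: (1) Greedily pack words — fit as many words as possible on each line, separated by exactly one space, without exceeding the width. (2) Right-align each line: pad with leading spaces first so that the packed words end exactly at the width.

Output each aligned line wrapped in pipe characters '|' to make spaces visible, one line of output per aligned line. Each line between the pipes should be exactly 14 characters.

Answer: |      a coffee|
| hospital tree|
|  up I emerald|
|   laser black|
|  fruit cherry|

Derivation:
Line 1: ['a', 'coffee'] (min_width=8, slack=6)
Line 2: ['hospital', 'tree'] (min_width=13, slack=1)
Line 3: ['up', 'I', 'emerald'] (min_width=12, slack=2)
Line 4: ['laser', 'black'] (min_width=11, slack=3)
Line 5: ['fruit', 'cherry'] (min_width=12, slack=2)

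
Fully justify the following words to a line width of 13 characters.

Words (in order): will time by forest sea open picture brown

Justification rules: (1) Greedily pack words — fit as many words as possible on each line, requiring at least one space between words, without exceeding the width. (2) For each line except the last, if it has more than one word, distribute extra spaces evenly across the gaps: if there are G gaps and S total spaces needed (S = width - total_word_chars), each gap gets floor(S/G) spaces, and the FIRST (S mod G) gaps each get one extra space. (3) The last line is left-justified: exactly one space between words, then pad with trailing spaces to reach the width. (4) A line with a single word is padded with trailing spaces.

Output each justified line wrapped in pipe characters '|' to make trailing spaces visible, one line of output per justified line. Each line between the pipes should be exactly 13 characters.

Answer: |will  time by|
|forest    sea|
|open  picture|
|brown        |

Derivation:
Line 1: ['will', 'time', 'by'] (min_width=12, slack=1)
Line 2: ['forest', 'sea'] (min_width=10, slack=3)
Line 3: ['open', 'picture'] (min_width=12, slack=1)
Line 4: ['brown'] (min_width=5, slack=8)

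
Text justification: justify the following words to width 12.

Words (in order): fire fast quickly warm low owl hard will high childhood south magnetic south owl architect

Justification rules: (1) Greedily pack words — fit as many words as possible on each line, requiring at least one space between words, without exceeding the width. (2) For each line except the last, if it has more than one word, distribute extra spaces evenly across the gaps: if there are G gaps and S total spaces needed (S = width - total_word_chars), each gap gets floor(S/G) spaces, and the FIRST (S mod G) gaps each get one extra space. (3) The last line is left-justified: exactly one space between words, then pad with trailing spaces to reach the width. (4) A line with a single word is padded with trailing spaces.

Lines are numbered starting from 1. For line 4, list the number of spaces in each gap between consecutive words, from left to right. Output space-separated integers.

Answer: 4

Derivation:
Line 1: ['fire', 'fast'] (min_width=9, slack=3)
Line 2: ['quickly', 'warm'] (min_width=12, slack=0)
Line 3: ['low', 'owl', 'hard'] (min_width=12, slack=0)
Line 4: ['will', 'high'] (min_width=9, slack=3)
Line 5: ['childhood'] (min_width=9, slack=3)
Line 6: ['south'] (min_width=5, slack=7)
Line 7: ['magnetic'] (min_width=8, slack=4)
Line 8: ['south', 'owl'] (min_width=9, slack=3)
Line 9: ['architect'] (min_width=9, slack=3)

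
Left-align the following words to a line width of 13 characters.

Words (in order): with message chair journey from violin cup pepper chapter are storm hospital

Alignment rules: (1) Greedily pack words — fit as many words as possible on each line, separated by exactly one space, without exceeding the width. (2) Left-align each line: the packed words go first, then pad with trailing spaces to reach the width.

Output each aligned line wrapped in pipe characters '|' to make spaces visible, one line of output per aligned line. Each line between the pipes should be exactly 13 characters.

Answer: |with message |
|chair journey|
|from violin  |
|cup pepper   |
|chapter are  |
|storm        |
|hospital     |

Derivation:
Line 1: ['with', 'message'] (min_width=12, slack=1)
Line 2: ['chair', 'journey'] (min_width=13, slack=0)
Line 3: ['from', 'violin'] (min_width=11, slack=2)
Line 4: ['cup', 'pepper'] (min_width=10, slack=3)
Line 5: ['chapter', 'are'] (min_width=11, slack=2)
Line 6: ['storm'] (min_width=5, slack=8)
Line 7: ['hospital'] (min_width=8, slack=5)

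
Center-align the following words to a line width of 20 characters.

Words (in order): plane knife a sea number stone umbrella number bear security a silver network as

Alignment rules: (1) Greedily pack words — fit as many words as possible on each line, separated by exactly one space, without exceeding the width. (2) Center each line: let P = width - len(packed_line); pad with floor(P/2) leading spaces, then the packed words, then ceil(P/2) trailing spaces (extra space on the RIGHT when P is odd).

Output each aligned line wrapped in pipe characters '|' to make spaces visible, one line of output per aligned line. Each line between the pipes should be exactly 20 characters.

Line 1: ['plane', 'knife', 'a', 'sea'] (min_width=17, slack=3)
Line 2: ['number', 'stone'] (min_width=12, slack=8)
Line 3: ['umbrella', 'number', 'bear'] (min_width=20, slack=0)
Line 4: ['security', 'a', 'silver'] (min_width=17, slack=3)
Line 5: ['network', 'as'] (min_width=10, slack=10)

Answer: | plane knife a sea  |
|    number stone    |
|umbrella number bear|
| security a silver  |
|     network as     |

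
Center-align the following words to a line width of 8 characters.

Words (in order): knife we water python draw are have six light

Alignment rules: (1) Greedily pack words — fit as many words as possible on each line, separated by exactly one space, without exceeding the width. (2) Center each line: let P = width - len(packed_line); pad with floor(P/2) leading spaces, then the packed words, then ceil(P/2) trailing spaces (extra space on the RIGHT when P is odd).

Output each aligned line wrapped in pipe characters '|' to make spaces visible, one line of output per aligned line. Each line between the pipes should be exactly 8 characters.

Line 1: ['knife', 'we'] (min_width=8, slack=0)
Line 2: ['water'] (min_width=5, slack=3)
Line 3: ['python'] (min_width=6, slack=2)
Line 4: ['draw', 'are'] (min_width=8, slack=0)
Line 5: ['have', 'six'] (min_width=8, slack=0)
Line 6: ['light'] (min_width=5, slack=3)

Answer: |knife we|
| water  |
| python |
|draw are|
|have six|
| light  |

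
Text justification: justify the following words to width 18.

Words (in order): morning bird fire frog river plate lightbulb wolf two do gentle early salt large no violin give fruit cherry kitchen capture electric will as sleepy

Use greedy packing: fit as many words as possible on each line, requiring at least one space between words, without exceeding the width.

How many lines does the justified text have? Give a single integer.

Answer: 9

Derivation:
Line 1: ['morning', 'bird', 'fire'] (min_width=17, slack=1)
Line 2: ['frog', 'river', 'plate'] (min_width=16, slack=2)
Line 3: ['lightbulb', 'wolf', 'two'] (min_width=18, slack=0)
Line 4: ['do', 'gentle', 'early'] (min_width=15, slack=3)
Line 5: ['salt', 'large', 'no'] (min_width=13, slack=5)
Line 6: ['violin', 'give', 'fruit'] (min_width=17, slack=1)
Line 7: ['cherry', 'kitchen'] (min_width=14, slack=4)
Line 8: ['capture', 'electric'] (min_width=16, slack=2)
Line 9: ['will', 'as', 'sleepy'] (min_width=14, slack=4)
Total lines: 9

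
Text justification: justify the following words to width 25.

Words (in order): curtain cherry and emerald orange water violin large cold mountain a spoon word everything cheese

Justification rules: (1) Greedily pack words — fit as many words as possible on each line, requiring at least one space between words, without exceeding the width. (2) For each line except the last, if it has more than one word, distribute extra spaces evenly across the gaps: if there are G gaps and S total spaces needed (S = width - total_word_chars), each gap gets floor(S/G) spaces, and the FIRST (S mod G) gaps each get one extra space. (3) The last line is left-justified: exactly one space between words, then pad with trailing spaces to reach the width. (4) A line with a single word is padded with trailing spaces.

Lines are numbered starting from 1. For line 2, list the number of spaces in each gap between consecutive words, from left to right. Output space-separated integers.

Answer: 4 3

Derivation:
Line 1: ['curtain', 'cherry', 'and'] (min_width=18, slack=7)
Line 2: ['emerald', 'orange', 'water'] (min_width=20, slack=5)
Line 3: ['violin', 'large', 'cold'] (min_width=17, slack=8)
Line 4: ['mountain', 'a', 'spoon', 'word'] (min_width=21, slack=4)
Line 5: ['everything', 'cheese'] (min_width=17, slack=8)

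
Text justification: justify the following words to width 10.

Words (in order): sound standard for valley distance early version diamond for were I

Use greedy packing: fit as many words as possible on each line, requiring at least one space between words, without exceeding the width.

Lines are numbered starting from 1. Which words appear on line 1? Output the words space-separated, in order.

Line 1: ['sound'] (min_width=5, slack=5)
Line 2: ['standard'] (min_width=8, slack=2)
Line 3: ['for', 'valley'] (min_width=10, slack=0)
Line 4: ['distance'] (min_width=8, slack=2)
Line 5: ['early'] (min_width=5, slack=5)
Line 6: ['version'] (min_width=7, slack=3)
Line 7: ['diamond'] (min_width=7, slack=3)
Line 8: ['for', 'were', 'I'] (min_width=10, slack=0)

Answer: sound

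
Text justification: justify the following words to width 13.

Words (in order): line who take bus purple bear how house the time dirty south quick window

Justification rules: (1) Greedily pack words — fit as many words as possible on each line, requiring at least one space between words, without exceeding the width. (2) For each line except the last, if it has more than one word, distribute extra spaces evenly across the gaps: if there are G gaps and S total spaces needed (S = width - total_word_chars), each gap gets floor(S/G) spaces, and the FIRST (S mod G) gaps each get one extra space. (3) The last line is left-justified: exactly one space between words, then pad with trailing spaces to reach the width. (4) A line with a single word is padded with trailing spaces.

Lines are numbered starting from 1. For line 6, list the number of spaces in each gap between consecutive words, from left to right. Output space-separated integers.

Line 1: ['line', 'who', 'take'] (min_width=13, slack=0)
Line 2: ['bus', 'purple'] (min_width=10, slack=3)
Line 3: ['bear', 'how'] (min_width=8, slack=5)
Line 4: ['house', 'the'] (min_width=9, slack=4)
Line 5: ['time', 'dirty'] (min_width=10, slack=3)
Line 6: ['south', 'quick'] (min_width=11, slack=2)
Line 7: ['window'] (min_width=6, slack=7)

Answer: 3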